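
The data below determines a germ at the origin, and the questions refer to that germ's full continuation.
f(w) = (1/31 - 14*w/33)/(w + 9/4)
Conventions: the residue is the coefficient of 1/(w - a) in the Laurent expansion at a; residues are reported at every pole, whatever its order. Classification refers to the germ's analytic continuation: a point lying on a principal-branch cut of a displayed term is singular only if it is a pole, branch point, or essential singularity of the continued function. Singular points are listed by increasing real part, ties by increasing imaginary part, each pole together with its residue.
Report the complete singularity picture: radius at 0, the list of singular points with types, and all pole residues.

Radius of convergence at 0: 9/4.
At -9/4: a pole of order 1; residue 673/682.

Denominator factor (w + 9/4): pole of order 1 at -9/4, modulus 9/4.
The radius of convergence is the smallest modulus among the singular points: 9/4.
At the order-1 pole -9/4 set g(w) = (w - (-9/4))*f(w) = 1/31 - 14*w/33.
Simple pole: residue = g(a) at a = -9/4, which is 673/682.


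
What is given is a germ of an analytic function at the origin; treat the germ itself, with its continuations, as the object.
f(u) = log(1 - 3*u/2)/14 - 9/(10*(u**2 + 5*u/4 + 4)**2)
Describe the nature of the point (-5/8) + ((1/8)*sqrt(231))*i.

The point is a pole of order 2.

The denominator factor u**2 + 5*u/4 + 4 vanishes at (-5/8) + ((1/8)*sqrt(231))*i and appears to the power 2; the numerator there equals -9/10, nonzero, and no other factor vanishes.
The branch terms are analytic at this point.
Hence a pole whose order is the multiplicity, 2.


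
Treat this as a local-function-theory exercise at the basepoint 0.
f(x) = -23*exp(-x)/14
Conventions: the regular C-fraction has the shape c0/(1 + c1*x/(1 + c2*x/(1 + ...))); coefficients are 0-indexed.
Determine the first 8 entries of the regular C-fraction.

Taylor coefficients (expand at 0): a_0 = -23/14, a_1 = 23/14, a_2 = -23/28, a_3 = 23/84, a_4 = -23/336, a_5 = 23/1680, a_6 = -23/10080, a_7 = 23/70560.
c0 = a_0 = -23/14. Peel one level at a time: if S = 1 + c*x/S' with S'(0) = 1, then c is the x-coefficient of S and S' = c*x/(S - 1).
S_1 = c0/f = 1 + (1)*x + (1/2)*x^2 + ...; c1 = 1.
S_2 = c1*x/(S_1 - 1) = 1 + (-1/2)*x + (1/12)*x^2 + ...; c2 = -1/2.
S_3 = c2*x/(S_2 - 1) = 1 + (1/6)*x + (1/36)*x^2 + ...; c3 = 1/6.
S_4 = c3*x/(S_3 - 1) = 1 + (-1/6)*x + (1/60)*x^2 + ...; c4 = -1/6.
S_5 = c4*x/(S_4 - 1) = 1 + (1/10)*x + (1/100)*x^2 + ...; c5 = 1/10.
S_6 = c5*x/(S_5 - 1) = 1 + (-1/10)*x + (1/140)*x^2 + ...; c6 = -1/10.
S_7 = c6*x/(S_6 - 1) = 1 + (1/14)*x + ...; c7 = 1/14.

The regular C-fraction coefficients are [-23/14, 1, -1/2, 1/6, -1/6, 1/10, -1/10, 1/14].


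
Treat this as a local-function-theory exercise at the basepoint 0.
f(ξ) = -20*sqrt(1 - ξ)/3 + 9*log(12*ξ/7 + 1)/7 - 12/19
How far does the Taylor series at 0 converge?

Branch term (-20/3)*sqrt(1 - ξ/(1)): its argument vanishes at ξ = 1, a square-root branch point, modulus 1.
Branch term (9/7)*log(1 - ξ/(-7/12)): its argument vanishes at ξ = -7/12, a logarithmic branch point, modulus 7/12.
The radius of convergence is the smallest modulus among the singular points: 7/12.

The radius of convergence is 7/12.


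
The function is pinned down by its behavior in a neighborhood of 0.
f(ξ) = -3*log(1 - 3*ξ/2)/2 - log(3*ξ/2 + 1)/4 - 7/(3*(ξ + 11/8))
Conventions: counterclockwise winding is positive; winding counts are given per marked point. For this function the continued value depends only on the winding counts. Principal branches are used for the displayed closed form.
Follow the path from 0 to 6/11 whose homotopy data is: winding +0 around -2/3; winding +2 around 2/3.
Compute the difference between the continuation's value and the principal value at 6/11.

The rational part is single-valued and drops out of the difference; each branch term changes only by its own monodromy.
(-1/4)*log(1 - ξ/(-2/3)): winding 0 around -2/3, so this term returns to its principal value, contribution 0.
(-3/2)*log(1 - ξ/(2/3)): each positive loop around 2/3 adds 2*pi*i to the log, so winding +2 contributes (-3/2)*(2)*2*pi*i = -(6)*pi*i.
Summing the contributions at ξ = 6/11 gives -(6)*pi*i.

Continued minus principal equals -(6)*pi*i.


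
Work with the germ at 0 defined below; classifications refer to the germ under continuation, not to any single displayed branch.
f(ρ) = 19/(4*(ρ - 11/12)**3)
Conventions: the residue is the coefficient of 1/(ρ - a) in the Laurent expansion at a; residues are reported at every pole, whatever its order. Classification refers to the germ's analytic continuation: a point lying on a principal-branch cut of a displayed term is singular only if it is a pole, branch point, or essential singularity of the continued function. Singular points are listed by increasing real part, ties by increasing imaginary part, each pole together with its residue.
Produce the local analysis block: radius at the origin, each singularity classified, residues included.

Denominator factor (ρ - 11/12)^3: pole of order 3 at 11/12, modulus 11/12.
The radius of convergence is the smallest modulus among the singular points: 11/12.
At the order-3 pole 11/12 set g(ρ) = (ρ - (11/12))^3*f(ρ) = 19/4.
Order-3 pole: residue = g''(a)/2; g''(11/12) = 0, so the residue is 0.

Radius of convergence at 0: 11/12.
At 11/12: a pole of order 3; residue 0.


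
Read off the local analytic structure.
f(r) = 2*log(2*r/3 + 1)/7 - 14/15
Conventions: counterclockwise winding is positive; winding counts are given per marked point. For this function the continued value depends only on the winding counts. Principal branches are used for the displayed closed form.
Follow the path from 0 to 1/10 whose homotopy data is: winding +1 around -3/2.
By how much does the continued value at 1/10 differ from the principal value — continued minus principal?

The rational part is single-valued and drops out of the difference; each branch term changes only by its own monodromy.
(2/7)*log(1 - r/(-3/2)): each positive loop around -3/2 adds 2*pi*i to the log, so winding +1 contributes (2/7)*(1)*2*pi*i = (4/7)*pi*i.
Summing the contributions at r = 1/10 gives (4/7)*pi*i.

Continued minus principal equals (4/7)*pi*i.


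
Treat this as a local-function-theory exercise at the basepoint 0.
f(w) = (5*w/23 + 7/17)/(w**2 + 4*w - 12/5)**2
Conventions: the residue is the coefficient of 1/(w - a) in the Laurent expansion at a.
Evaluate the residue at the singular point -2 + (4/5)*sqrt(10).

The residue is (45/400384)*sqrt(10).

The factor w**2 + 4*w - 12/5 splits as (w - a)(w - a') with a = -2 + (4/5)*sqrt(10), a' = -2 - (4/5)*sqrt(10). At the order-2 pole a set g(w) = (w - a)^2*f(w) = [5*w/23 + 7/17] / (w - a')^2.
Order-2 pole: residue = g'(a); g'(-2 + (4/5)*sqrt(10)) = (45/400384)*sqrt(10), so the residue is (45/400384)*sqrt(10).


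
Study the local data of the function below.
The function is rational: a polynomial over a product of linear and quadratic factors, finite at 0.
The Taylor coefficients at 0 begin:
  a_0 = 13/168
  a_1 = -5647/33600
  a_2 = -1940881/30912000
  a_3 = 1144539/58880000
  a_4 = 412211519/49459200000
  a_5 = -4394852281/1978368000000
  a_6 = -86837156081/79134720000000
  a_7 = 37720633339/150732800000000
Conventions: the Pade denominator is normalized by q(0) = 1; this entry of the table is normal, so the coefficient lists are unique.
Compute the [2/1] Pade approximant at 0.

The Pade approximant has numerator coefficients [13/168, -1174732409/8151700200, -538183619/4687227615]; denominator coefficients [1, 24035319/77635240].

Taylor coefficients needed (read off): a_0 = 13/168, a_1 = -5647/33600, a_2 = -1940881/30912000, a_3 = 1144539/58880000.
Write the denominator as Q(d) = 1 + q1*d. Requiring Q*f - P = O(d^4) with deg P <= 2 kills the coefficients of d^3..d^3 in Q*f:
  d^3: a_3 + q1*a_2 = 0, i.e. 1144539/58880000 + (-1940881/30912000)*q1 = 0.
Solving this linear system: q1 = 24035319/77635240.
The numerator is Q*f truncated at degree 2: P0 = a_0 = 13/168; P1 = a_1 + q1*a_0 = -1174732409/8151700200; P2 = a_2 + q1*a_1 = -538183619/4687227615.


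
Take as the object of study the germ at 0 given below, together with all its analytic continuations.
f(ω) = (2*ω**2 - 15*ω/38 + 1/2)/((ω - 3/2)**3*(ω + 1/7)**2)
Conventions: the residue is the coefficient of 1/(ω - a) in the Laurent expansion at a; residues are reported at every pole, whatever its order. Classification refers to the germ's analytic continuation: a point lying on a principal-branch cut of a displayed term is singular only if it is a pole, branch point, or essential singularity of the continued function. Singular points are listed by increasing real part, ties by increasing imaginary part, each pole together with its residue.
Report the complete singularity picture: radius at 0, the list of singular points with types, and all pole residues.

Denominator factor (ω - 3/2)^3: pole of order 3 at 3/2, modulus 3/2.
Denominator factor (ω + 1/7)^2: pole of order 2 at -1/7, modulus 1/7.
The radius of convergence is the smallest modulus among the singular points: 1/7.
At the order-2 pole -1/7 set g(ω) = (ω - (-1/7))^2*f(ω) = (2*ω**2 - 15*ω/38 + 1/2)/(ω - 3/2)**3.
Order-2 pole: residue = g'(a); g'(-1/7) = -149156/5316979, so the residue is -149156/5316979.
At the order-3 pole 3/2 set g(ω) = (ω - (3/2))^3*f(ω) = (2*ω**2 - 15*ω/38 + 1/2)/(ω + 1/7)**2.
Order-3 pole: residue = g''(a)/2; g''(3/2) = 298312/5316979, so the residue is 149156/5316979.
List the singular points by increasing real part (a conjugate pair: the negative imaginary part first).

Radius of convergence at 0: 1/7.
At -1/7: a pole of order 2; residue -149156/5316979.
At 3/2: a pole of order 3; residue 149156/5316979.


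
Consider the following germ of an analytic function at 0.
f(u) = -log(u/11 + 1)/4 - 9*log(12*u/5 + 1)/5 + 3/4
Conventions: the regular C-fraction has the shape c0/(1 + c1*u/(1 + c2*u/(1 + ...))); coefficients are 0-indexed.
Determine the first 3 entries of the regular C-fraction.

The regular C-fraction coefficients are [3/4, 4777/825, -36228623/7882050].

Taylor coefficients (expand at 0): a_0 = 3/4, a_1 = -4777/1100, a_2 = 627389/121000.
c0 = a_0 = 3/4. Peel one level at a time: if S = 1 + c*u/S' with S'(0) = 1, then c is the u-coefficient of S and S' = c*u/(S - 1).
S_1 = c0/f = 1 + (4777/825)*u + (36228623/1361250)*u^2 + ...; c1 = 4777/825.
S_2 = c1*u/(S_1 - 1) = 1 + (-36228623/7882050)*u + ...; c2 = -36228623/7882050.


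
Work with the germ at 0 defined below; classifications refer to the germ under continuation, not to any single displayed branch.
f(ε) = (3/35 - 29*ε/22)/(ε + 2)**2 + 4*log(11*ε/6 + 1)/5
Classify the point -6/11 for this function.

The point is a logarithmic branch point.

The term (4/5)*log(1 - ε/(-6/11)) has argument 1 - -6/11/(-6/11) = 0 at -6/11: a logarithmic (infinitely-sheeted) branch point; the remaining terms are analytic or single-valued there.


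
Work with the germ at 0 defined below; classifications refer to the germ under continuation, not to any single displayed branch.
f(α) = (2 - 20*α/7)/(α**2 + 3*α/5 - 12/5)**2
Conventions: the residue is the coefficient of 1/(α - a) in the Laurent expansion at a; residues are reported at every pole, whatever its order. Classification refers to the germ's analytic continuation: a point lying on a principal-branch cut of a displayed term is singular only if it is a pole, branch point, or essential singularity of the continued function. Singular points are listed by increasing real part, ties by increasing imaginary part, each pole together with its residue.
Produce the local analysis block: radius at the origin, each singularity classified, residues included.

Radius of convergence at 0: -3/10 + (1/10)*sqrt(249).
At -3/10 - (1/10)*sqrt(249): a pole of order 2; residue (5000/434007)*sqrt(249).
At -3/10 + (1/10)*sqrt(249): a pole of order 2; residue -(5000/434007)*sqrt(249).

Denominator factor (α**2 + 3*α/5 - 12/5)^2: discriminant 249/25, real irrational roots -3/10 + (1/10)*sqrt(249) and -3/10 - (1/10)*sqrt(249); poles of order 2, moduli -3/10 + (1/10)*sqrt(249) and 3/10 + (1/10)*sqrt(249).
The radius of convergence is the smallest modulus among the singular points: -3/10 + (1/10)*sqrt(249).
The factor α**2 + 3*α/5 - 12/5 splits as (α - a)(α - a') with a = -3/10 - (1/10)*sqrt(249), a' = -3/10 + (1/10)*sqrt(249). At the order-2 pole a set g(α) = (α - a)^2*f(α) = [2 - 20*α/7] / (α - a')^2.
Order-2 pole: residue = g'(a); g'(-3/10 - (1/10)*sqrt(249)) = (5000/434007)*sqrt(249), so the residue is (5000/434007)*sqrt(249).
The factor α**2 + 3*α/5 - 12/5 splits as (α - a)(α - a') with a = -3/10 + (1/10)*sqrt(249), a' = -3/10 - (1/10)*sqrt(249). At the order-2 pole a set g(α) = (α - a)^2*f(α) = [2 - 20*α/7] / (α - a')^2.
Order-2 pole: residue = g'(a); g'(-3/10 + (1/10)*sqrt(249)) = -(5000/434007)*sqrt(249), so the residue is -(5000/434007)*sqrt(249).
List the singular points by increasing real part (a conjugate pair: the negative imaginary part first).


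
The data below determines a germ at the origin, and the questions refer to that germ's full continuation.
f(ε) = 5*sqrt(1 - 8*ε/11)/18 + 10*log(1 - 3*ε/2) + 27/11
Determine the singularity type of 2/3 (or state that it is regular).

The point is a logarithmic branch point.

The term (10)*log(1 - ε/(2/3)) has argument 1 - 2/3/(2/3) = 0 at 2/3: a logarithmic (infinitely-sheeted) branch point; the remaining terms are analytic or single-valued there.


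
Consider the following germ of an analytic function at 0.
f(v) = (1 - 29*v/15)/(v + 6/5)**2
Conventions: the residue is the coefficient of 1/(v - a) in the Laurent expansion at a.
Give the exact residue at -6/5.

At the order-2 pole -6/5 set g(v) = (v - (-6/5))^2*f(v) = 1 - 29*v/15.
Order-2 pole: residue = g'(a); g'(-6/5) = -29/15, so the residue is -29/15.

The residue is -29/15.


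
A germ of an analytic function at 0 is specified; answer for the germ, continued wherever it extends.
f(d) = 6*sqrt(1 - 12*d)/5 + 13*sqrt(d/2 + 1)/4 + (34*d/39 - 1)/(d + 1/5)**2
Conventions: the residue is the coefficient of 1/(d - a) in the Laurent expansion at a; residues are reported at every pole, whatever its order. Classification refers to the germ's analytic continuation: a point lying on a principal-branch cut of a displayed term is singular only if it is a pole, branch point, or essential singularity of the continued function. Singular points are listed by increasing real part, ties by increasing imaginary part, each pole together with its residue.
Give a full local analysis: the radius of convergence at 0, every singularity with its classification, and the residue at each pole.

Radius of convergence at 0: 1/12.
At -2: an algebraic (square-root) branch point.
At -1/5: a pole of order 2; residue 34/39.
At 1/12: an algebraic (square-root) branch point.

Denominator factor (d + 1/5)^2: pole of order 2 at -1/5, modulus 1/5.
Branch term (6/5)*sqrt(1 - d/(1/12)): its argument vanishes at d = 1/12, a square-root branch point, modulus 1/12.
Branch term (13/4)*sqrt(1 - d/(-2)): its argument vanishes at d = -2, a square-root branch point, modulus 2.
The radius of convergence is the smallest modulus among the singular points: 1/12.
The branch terms are analytic at -1/5 and contribute nothing to the residue; only the rational part matters.
At the order-2 pole -1/5 set g(d) = (d - (-1/5))^2*(rational part) = 34*d/39 - 1.
Order-2 pole: residue = g'(a); g'(-1/5) = 34/39, so the residue is 34/39.
List the singular points by increasing real part (a conjugate pair: the negative imaginary part first).


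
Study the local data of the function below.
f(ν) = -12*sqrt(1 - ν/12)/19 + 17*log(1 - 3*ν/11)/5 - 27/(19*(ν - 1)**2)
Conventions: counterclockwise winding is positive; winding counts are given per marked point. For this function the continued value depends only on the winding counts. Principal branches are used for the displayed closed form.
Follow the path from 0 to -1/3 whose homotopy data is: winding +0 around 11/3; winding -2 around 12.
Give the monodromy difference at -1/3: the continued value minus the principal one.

The rational part is single-valued and drops out of the difference; each branch term changes only by its own monodromy.
(17/5)*log(1 - ν/(11/3)): winding 0 around 11/3, so this term returns to its principal value, contribution 0.
(-12/19)*sqrt(1 - ν/(12)): winding -2 is even, the square root returns to the same sheet, contribution 0.
Summing the contributions at ν = -1/3 gives 0.

Continued minus principal equals 0.


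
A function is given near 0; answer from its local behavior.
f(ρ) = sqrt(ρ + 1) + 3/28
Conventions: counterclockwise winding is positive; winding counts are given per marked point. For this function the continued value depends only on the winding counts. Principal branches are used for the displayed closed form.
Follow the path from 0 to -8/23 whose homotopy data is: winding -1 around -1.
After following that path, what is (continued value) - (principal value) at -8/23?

Continued minus principal equals -(2/23)*sqrt(345).

The rational part is single-valued and drops out of the difference; each branch term changes only by its own monodromy.
(1)*sqrt(1 - ρ/(-1)): winding -1 is odd, the square root flips sign, contributing -2*(1)*sqrt(1 - (-8/23)/(-1)) = -2*(1)*sqrt(15/23) = -(2/23)*sqrt(345).
Summing the contributions at ρ = -8/23 gives -(2/23)*sqrt(345).


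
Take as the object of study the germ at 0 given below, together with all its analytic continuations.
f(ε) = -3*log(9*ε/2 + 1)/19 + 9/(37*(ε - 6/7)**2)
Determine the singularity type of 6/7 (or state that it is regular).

The denominator factor ε - 6/7 vanishes at 6/7 and appears to the power 2; the numerator there equals 9/37, nonzero, and no other factor vanishes.
The branch terms are analytic at this point.
Hence a pole whose order is the multiplicity, 2.

The point is a pole of order 2.


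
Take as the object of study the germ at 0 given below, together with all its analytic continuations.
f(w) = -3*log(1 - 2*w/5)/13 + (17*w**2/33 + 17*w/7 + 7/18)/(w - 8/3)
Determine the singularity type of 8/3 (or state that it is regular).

The point is a pole of order 1.

The denominator factor w - 8/3 vanishes at 8/3 and appears to the power 1; the numerator there equals 43777/4158, nonzero, and no other factor vanishes.
The branch terms are analytic at this point.
Hence a pole whose order is the multiplicity, 1.


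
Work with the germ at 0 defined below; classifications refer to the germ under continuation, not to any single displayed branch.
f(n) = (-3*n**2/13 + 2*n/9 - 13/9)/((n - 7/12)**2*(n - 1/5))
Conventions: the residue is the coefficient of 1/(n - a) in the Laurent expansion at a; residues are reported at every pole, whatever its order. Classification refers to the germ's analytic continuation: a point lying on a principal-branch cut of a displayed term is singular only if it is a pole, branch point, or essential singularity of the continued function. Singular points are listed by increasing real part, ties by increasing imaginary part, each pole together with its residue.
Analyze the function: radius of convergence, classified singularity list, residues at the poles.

Denominator factor (n - 7/12)^2: pole of order 2 at 7/12, modulus 7/12.
Denominator factor (n - 1/5): pole of order 1 at 1/5, modulus 1/5.
The radius of convergence is the smallest modulus among the singular points: 1/5.
At the order-1 pole 1/5 set g(n) = (n - (1/5))*f(n) = (-3*n**2/13 + 2*n/9 - 13/9)/(n - 7/12)**2.
Simple pole: residue = g(a) at a = 1/5, which is -65952/6877.
At the order-2 pole 7/12 set g(n) = (n - (7/12))^2*f(n) = (-3*n**2/13 + 2*n/9 - 13/9)/(n - 1/5).
Order-2 pole: residue = g'(a); g'(7/12) = 64365/6877, so the residue is 64365/6877.
List the singular points by increasing real part (a conjugate pair: the negative imaginary part first).

Radius of convergence at 0: 1/5.
At 1/5: a pole of order 1; residue -65952/6877.
At 7/12: a pole of order 2; residue 64365/6877.


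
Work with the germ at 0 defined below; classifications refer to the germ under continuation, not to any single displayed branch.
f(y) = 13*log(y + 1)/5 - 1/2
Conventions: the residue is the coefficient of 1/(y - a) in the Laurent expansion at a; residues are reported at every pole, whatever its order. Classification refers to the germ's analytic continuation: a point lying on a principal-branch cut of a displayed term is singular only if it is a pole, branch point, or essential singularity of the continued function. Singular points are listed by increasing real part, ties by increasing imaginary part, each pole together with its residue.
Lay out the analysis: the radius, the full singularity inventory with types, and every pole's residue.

Radius of convergence at 0: 1.
At -1: a logarithmic branch point.

Branch term (13/5)*log(1 - y/(-1)): its argument vanishes at y = -1, a logarithmic branch point, modulus 1.
The radius of convergence is the smallest modulus among the singular points: 1.


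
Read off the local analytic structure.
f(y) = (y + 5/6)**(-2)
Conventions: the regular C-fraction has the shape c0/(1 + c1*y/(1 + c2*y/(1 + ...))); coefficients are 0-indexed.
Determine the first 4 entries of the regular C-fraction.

Taylor coefficients (expand at 0): a_0 = 36/25, a_1 = -432/125, a_2 = 3888/625, a_3 = -31104/3125.
c0 = a_0 = 36/25. Peel one level at a time: if S = 1 + c*y/S' with S'(0) = 1, then c is the y-coefficient of S and S' = c*y/(S - 1).
S_1 = c0/f = 1 + (12/5)*y + (36/25)*y^2 + ...; c1 = 12/5.
S_2 = c1*y/(S_1 - 1) = 1 + (-3/5)*y + (9/25)*y^2 + ...; c2 = -3/5.
S_3 = c2*y/(S_2 - 1) = 1 + (3/5)*y + ...; c3 = 3/5.

The regular C-fraction coefficients are [36/25, 12/5, -3/5, 3/5].


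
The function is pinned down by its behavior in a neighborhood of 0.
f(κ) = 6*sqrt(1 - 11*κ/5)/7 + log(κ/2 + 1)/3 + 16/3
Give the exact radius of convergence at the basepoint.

Branch term (6/7)*sqrt(1 - κ/(5/11)): its argument vanishes at κ = 5/11, a square-root branch point, modulus 5/11.
Branch term (1/3)*log(1 - κ/(-2)): its argument vanishes at κ = -2, a logarithmic branch point, modulus 2.
The radius of convergence is the smallest modulus among the singular points: 5/11.

The radius of convergence is 5/11.


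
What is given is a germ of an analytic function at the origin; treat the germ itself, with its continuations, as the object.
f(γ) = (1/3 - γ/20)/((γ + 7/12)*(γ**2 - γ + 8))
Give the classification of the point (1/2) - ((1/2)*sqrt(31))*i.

The point is a pole of order 1.

The denominator factor γ**2 - γ + 8 vanishes at (1/2) - ((1/2)*sqrt(31))*i and appears to the power 1; the numerator there equals (37/120) + ((1/40)*sqrt(31))*i, nonzero, and no other factor vanishes.
Hence a pole whose order is the multiplicity, 1.


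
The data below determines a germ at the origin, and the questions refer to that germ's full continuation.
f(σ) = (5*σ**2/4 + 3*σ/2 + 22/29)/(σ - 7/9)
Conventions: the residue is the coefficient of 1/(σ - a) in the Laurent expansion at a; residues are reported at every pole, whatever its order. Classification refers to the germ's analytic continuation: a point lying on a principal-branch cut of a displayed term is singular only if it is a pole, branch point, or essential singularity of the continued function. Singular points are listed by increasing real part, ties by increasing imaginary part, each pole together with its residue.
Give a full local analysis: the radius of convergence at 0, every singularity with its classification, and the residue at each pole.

Radius of convergence at 0: 7/9.
At 7/9: a pole of order 1; residue 25195/9396.

Denominator factor (σ - 7/9): pole of order 1 at 7/9, modulus 7/9.
The radius of convergence is the smallest modulus among the singular points: 7/9.
At the order-1 pole 7/9 set g(σ) = (σ - (7/9))*f(σ) = 5*σ**2/4 + 3*σ/2 + 22/29.
Simple pole: residue = g(a) at a = 7/9, which is 25195/9396.


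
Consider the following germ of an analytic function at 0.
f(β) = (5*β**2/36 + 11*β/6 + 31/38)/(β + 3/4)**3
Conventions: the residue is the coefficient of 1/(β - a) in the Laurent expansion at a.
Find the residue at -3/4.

At the order-3 pole -3/4 set g(β) = (β - (-3/4))^3*f(β) = 5*β**2/36 + 11*β/6 + 31/38.
Order-3 pole: residue = g''(a)/2; g''(-3/4) = 5/18, so the residue is 5/36.

The residue is 5/36.


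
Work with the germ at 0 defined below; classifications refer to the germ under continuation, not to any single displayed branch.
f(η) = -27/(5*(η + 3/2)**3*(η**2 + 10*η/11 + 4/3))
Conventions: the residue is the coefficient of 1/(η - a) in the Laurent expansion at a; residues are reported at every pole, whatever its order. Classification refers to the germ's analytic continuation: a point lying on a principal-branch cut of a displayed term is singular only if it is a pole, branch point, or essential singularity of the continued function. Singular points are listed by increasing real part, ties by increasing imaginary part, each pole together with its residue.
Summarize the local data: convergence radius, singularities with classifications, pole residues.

Radius of convergence at 0: (2/3)*sqrt(3).
At -3/2: a pole of order 3; residue -26730000/25153757.
At (-5/11) - ((1/33)*sqrt(1227))*i: a pole of order 1; residue (13365000/25153757) + ((816687036/51439433065)*sqrt(1227))*i.
At (-5/11) + ((1/33)*sqrt(1227))*i: a pole of order 1; residue (13365000/25153757) - ((816687036/51439433065)*sqrt(1227))*i.

Denominator factor (η + 3/2)^3: pole of order 3 at -3/2, modulus 3/2.
Denominator factor (η**2 + 10*η/11 + 4/3): discriminant -1636/363, complex-conjugate roots (-5/11) + ((1/33)*sqrt(1227))*i and (-5/11) - ((1/33)*sqrt(1227))*i; poles of order 1, moduli (2/3)*sqrt(3) and (2/3)*sqrt(3).
The radius of convergence is the smallest modulus among the singular points: (2/3)*sqrt(3).
At the order-3 pole -3/2 set g(η) = (η - (-3/2))^3*f(η) = -27/(5*(η**2 + 10*η/11 + 4/3)).
Order-3 pole: residue = g''(a)/2; g''(-3/2) = -53460000/25153757, so the residue is -26730000/25153757.
The factor η**2 + 10*η/11 + 4/3 splits as (η - a)(η - a') with a = (-5/11) - ((1/33)*sqrt(1227))*i, a' = (-5/11) + ((1/33)*sqrt(1227))*i. At the order-1 pole a set g(η) = (η - a)*f(η) = [-27/(5*(η + 3/2)**3)] / (η - a').
Simple pole: residue = g(a) at a = (-5/11) - ((1/33)*sqrt(1227))*i, which is (13365000/25153757) + ((816687036/51439433065)*sqrt(1227))*i.
The factor η**2 + 10*η/11 + 4/3 splits as (η - a)(η - a') with a = (-5/11) + ((1/33)*sqrt(1227))*i, a' = (-5/11) - ((1/33)*sqrt(1227))*i. At the order-1 pole a set g(η) = (η - a)*f(η) = [-27/(5*(η + 3/2)**3)] / (η - a').
Simple pole: residue = g(a) at a = (-5/11) + ((1/33)*sqrt(1227))*i, which is (13365000/25153757) - ((816687036/51439433065)*sqrt(1227))*i.
List the singular points by increasing real part (a conjugate pair: the negative imaginary part first).


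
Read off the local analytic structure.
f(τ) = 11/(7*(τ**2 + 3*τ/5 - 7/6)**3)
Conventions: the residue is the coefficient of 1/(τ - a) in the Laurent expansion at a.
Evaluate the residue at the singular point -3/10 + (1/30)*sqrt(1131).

The residue is (1856250/375078431)*sqrt(1131).

The factor τ**2 + 3*τ/5 - 7/6 splits as (τ - a)(τ - a') with a = -3/10 + (1/30)*sqrt(1131), a' = -3/10 - (1/30)*sqrt(1131). At the order-3 pole a set g(τ) = (τ - a)^3*f(τ) = [11/7] / (τ - a')^3.
Order-3 pole: residue = g''(a)/2; g''(-3/10 + (1/30)*sqrt(1131)) = (3712500/375078431)*sqrt(1131), so the residue is (1856250/375078431)*sqrt(1131).


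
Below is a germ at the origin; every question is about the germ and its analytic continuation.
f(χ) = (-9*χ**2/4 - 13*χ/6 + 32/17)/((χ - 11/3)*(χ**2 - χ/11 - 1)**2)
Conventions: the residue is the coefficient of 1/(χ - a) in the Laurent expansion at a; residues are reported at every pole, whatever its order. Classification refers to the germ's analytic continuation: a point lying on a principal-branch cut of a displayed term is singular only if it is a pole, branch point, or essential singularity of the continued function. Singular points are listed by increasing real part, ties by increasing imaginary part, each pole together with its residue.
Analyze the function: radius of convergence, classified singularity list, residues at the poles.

Radius of convergence at 0: -1/22 + (1/22)*sqrt(485).
At 1/22 - (1/22)*sqrt(485): a pole of order 2; residue 200007/1615816 - (6272610119/380080318600)*sqrt(485).
At 1/22 + (1/22)*sqrt(485): a pole of order 2; residue 200007/1615816 + (6272610119/380080318600)*sqrt(485).
At 11/3: a pole of order 1; residue -200007/807908.

Denominator factor (χ - 11/3): pole of order 1 at 11/3, modulus 11/3.
Denominator factor (χ**2 - χ/11 - 1)^2: discriminant 485/121, real irrational roots 1/22 + (1/22)*sqrt(485) and 1/22 - (1/22)*sqrt(485); poles of order 2, moduli 1/22 + (1/22)*sqrt(485) and -1/22 + (1/22)*sqrt(485).
The radius of convergence is the smallest modulus among the singular points: -1/22 + (1/22)*sqrt(485).
The factor χ**2 - χ/11 - 1 splits as (χ - a)(χ - a') with a = 1/22 - (1/22)*sqrt(485), a' = 1/22 + (1/22)*sqrt(485). At the order-2 pole a set g(χ) = (χ - a)^2*f(χ) = [(-9*χ**2/4 - 13*χ/6 + 32/17)/(χ - 11/3)] / (χ - a')^2.
Order-2 pole: residue = g'(a); g'(1/22 - (1/22)*sqrt(485)) = 200007/1615816 - (6272610119/380080318600)*sqrt(485), so the residue is 200007/1615816 - (6272610119/380080318600)*sqrt(485).
The factor χ**2 - χ/11 - 1 splits as (χ - a)(χ - a') with a = 1/22 + (1/22)*sqrt(485), a' = 1/22 - (1/22)*sqrt(485). At the order-2 pole a set g(χ) = (χ - a)^2*f(χ) = [(-9*χ**2/4 - 13*χ/6 + 32/17)/(χ - 11/3)] / (χ - a')^2.
Order-2 pole: residue = g'(a); g'(1/22 + (1/22)*sqrt(485)) = 200007/1615816 + (6272610119/380080318600)*sqrt(485), so the residue is 200007/1615816 + (6272610119/380080318600)*sqrt(485).
At the order-1 pole 11/3 set g(χ) = (χ - (11/3))*f(χ) = (-9*χ**2/4 - 13*χ/6 + 32/17)/(χ**2 - χ/11 - 1)**2.
Simple pole: residue = g(a) at a = 11/3, which is -200007/807908.
List the singular points by increasing real part (a conjugate pair: the negative imaginary part first).


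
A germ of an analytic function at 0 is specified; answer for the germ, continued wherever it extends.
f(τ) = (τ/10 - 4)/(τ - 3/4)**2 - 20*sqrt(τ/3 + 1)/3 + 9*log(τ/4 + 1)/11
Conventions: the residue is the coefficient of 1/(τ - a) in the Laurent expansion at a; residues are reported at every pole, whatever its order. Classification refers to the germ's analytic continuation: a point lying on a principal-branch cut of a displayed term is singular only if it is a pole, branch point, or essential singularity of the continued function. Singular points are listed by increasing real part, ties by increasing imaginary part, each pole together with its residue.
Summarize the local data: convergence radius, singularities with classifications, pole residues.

Denominator factor (τ - 3/4)^2: pole of order 2 at 3/4, modulus 3/4.
Branch term (-20/3)*sqrt(1 - τ/(-3)): its argument vanishes at τ = -3, a square-root branch point, modulus 3.
Branch term (9/11)*log(1 - τ/(-4)): its argument vanishes at τ = -4, a logarithmic branch point, modulus 4.
The radius of convergence is the smallest modulus among the singular points: 3/4.
The branch terms are analytic at 3/4 and contribute nothing to the residue; only the rational part matters.
At the order-2 pole 3/4 set g(τ) = (τ - (3/4))^2*(rational part) = τ/10 - 4.
Order-2 pole: residue = g'(a); g'(3/4) = 1/10, so the residue is 1/10.
List the singular points by increasing real part (a conjugate pair: the negative imaginary part first).

Radius of convergence at 0: 3/4.
At -4: a logarithmic branch point.
At -3: an algebraic (square-root) branch point.
At 3/4: a pole of order 2; residue 1/10.


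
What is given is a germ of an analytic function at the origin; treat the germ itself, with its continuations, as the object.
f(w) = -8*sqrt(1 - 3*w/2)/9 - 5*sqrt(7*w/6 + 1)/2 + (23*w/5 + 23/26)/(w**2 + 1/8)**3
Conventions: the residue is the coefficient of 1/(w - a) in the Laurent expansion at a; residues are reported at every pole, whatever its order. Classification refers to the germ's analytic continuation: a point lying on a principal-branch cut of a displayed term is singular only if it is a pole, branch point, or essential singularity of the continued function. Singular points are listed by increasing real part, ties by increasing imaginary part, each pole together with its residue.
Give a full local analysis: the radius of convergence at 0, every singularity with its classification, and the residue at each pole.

Denominator factor (w**2 + 1/8)^3: discriminant -1/2, complex-conjugate roots ((1/4)*sqrt(2))*i and -((1/4)*sqrt(2))*i; poles of order 3, moduli (1/4)*sqrt(2) and (1/4)*sqrt(2).
Branch term (-5/2)*sqrt(1 - w/(-6/7)): its argument vanishes at w = -6/7, a square-root branch point, modulus 6/7.
Branch term (-8/9)*sqrt(1 - w/(2/3)): its argument vanishes at w = 2/3, a square-root branch point, modulus 2/3.
The radius of convergence is the smallest modulus among the singular points: (1/4)*sqrt(2).
The branch terms are analytic at -((1/4)*sqrt(2))*i and contribute nothing to the residue; only the rational part matters.
The factor w**2 + 1/8 splits as (w - a)(w - a') with a = -((1/4)*sqrt(2))*i, a' = ((1/4)*sqrt(2))*i. At the order-3 pole a set g(w) = (w - a)^3*(rational part) = [23*w/5 + 23/26] / (w - a')^3.
Order-3 pole: residue = g''(a)/2; g''(-((1/4)*sqrt(2))*i) = ((552/13)*sqrt(2))*i, so the residue is ((276/13)*sqrt(2))*i.
The branch terms are analytic at ((1/4)*sqrt(2))*i and contribute nothing to the residue; only the rational part matters.
The factor w**2 + 1/8 splits as (w - a)(w - a') with a = ((1/4)*sqrt(2))*i, a' = -((1/4)*sqrt(2))*i. At the order-3 pole a set g(w) = (w - a)^3*(rational part) = [23*w/5 + 23/26] / (w - a')^3.
Order-3 pole: residue = g''(a)/2; g''(((1/4)*sqrt(2))*i) = -((552/13)*sqrt(2))*i, so the residue is -((276/13)*sqrt(2))*i.
List the singular points by increasing real part (a conjugate pair: the negative imaginary part first).

Radius of convergence at 0: (1/4)*sqrt(2).
At -6/7: an algebraic (square-root) branch point.
At -((1/4)*sqrt(2))*i: a pole of order 3; residue ((276/13)*sqrt(2))*i.
At ((1/4)*sqrt(2))*i: a pole of order 3; residue -((276/13)*sqrt(2))*i.
At 2/3: an algebraic (square-root) branch point.


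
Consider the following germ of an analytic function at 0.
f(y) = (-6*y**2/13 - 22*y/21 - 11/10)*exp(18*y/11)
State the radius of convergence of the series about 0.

The factor exp(18*y/11) is entire and contributes no finite singular point.
The polynomial part has no poles.
No finite singular points: the Taylor series at 0 converges everywhere.

The radius of convergence is infinite.


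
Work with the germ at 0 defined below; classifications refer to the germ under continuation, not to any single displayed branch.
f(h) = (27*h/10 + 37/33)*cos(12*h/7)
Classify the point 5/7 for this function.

The point is a regular point.

There is no denominator, hence no pole anywhere.
The factor cos(12*h/7) is entire.
So the germ continues analytically to 5/7.


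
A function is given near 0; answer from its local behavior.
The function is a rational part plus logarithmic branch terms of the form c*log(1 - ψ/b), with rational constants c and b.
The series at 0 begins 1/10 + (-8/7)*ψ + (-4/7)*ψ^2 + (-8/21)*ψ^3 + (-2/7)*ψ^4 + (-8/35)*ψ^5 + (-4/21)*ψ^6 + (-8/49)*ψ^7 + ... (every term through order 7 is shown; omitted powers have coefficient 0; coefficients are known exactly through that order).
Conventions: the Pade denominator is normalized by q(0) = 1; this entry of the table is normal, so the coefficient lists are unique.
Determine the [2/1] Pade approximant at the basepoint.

The Pade approximant has numerator coefficients [1/10, -127/105, 4/21]; denominator coefficients [1, -2/3].

Taylor coefficients needed (read off): a_0 = 1/10, a_1 = -8/7, a_2 = -4/7, a_3 = -8/21.
Write the denominator as Q(ψ) = 1 + q1*ψ. Requiring Q*f - P = O(ψ^4) with deg P <= 2 kills the coefficients of ψ^3..ψ^3 in Q*f:
  ψ^3: a_3 + q1*a_2 = 0, i.e. -8/21 + (-4/7)*q1 = 0.
Solving this linear system: q1 = -2/3.
The numerator is Q*f truncated at degree 2: P0 = a_0 = 1/10; P1 = a_1 + q1*a_0 = -127/105; P2 = a_2 + q1*a_1 = 4/21.


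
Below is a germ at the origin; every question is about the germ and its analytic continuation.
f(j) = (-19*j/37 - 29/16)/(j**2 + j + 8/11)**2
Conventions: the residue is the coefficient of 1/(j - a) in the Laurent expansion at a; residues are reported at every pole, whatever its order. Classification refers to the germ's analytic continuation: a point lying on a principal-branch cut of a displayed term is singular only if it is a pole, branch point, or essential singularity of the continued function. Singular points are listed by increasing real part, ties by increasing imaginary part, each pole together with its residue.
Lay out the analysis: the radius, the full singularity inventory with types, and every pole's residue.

Radius of convergence at 0: (2/11)*sqrt(22).
At (-1/2) - ((1/22)*sqrt(231))*i: a pole of order 2; residue -((3377/43512)*sqrt(231))*i.
At (-1/2) + ((1/22)*sqrt(231))*i: a pole of order 2; residue ((3377/43512)*sqrt(231))*i.

Denominator factor (j**2 + j + 8/11)^2: discriminant -21/11, complex-conjugate roots (-1/2) + ((1/22)*sqrt(231))*i and (-1/2) - ((1/22)*sqrt(231))*i; poles of order 2, moduli (2/11)*sqrt(22) and (2/11)*sqrt(22).
The radius of convergence is the smallest modulus among the singular points: (2/11)*sqrt(22).
The factor j**2 + j + 8/11 splits as (j - a)(j - a') with a = (-1/2) - ((1/22)*sqrt(231))*i, a' = (-1/2) + ((1/22)*sqrt(231))*i. At the order-2 pole a set g(j) = (j - a)^2*f(j) = [-19*j/37 - 29/16] / (j - a')^2.
Order-2 pole: residue = g'(a); g'((-1/2) - ((1/22)*sqrt(231))*i) = -((3377/43512)*sqrt(231))*i, so the residue is -((3377/43512)*sqrt(231))*i.
The factor j**2 + j + 8/11 splits as (j - a)(j - a') with a = (-1/2) + ((1/22)*sqrt(231))*i, a' = (-1/2) - ((1/22)*sqrt(231))*i. At the order-2 pole a set g(j) = (j - a)^2*f(j) = [-19*j/37 - 29/16] / (j - a')^2.
Order-2 pole: residue = g'(a); g'((-1/2) + ((1/22)*sqrt(231))*i) = ((3377/43512)*sqrt(231))*i, so the residue is ((3377/43512)*sqrt(231))*i.
List the singular points by increasing real part (a conjugate pair: the negative imaginary part first).


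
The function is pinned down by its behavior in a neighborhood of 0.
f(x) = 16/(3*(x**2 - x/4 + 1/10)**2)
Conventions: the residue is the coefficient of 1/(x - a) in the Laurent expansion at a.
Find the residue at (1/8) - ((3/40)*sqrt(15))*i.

The factor x**2 - x/4 + 1/10 splits as (x - a)(x - a') with a = (1/8) - ((3/40)*sqrt(15))*i, a' = (1/8) + ((3/40)*sqrt(15))*i. At the order-2 pole a set g(x) = (x - a)^2*f(x) = [16/3] / (x - a')^2.
Order-2 pole: residue = g'(a); g'((1/8) - ((3/40)*sqrt(15))*i) = ((10240/729)*sqrt(15))*i, so the residue is ((10240/729)*sqrt(15))*i.

The residue is ((10240/729)*sqrt(15))*i.


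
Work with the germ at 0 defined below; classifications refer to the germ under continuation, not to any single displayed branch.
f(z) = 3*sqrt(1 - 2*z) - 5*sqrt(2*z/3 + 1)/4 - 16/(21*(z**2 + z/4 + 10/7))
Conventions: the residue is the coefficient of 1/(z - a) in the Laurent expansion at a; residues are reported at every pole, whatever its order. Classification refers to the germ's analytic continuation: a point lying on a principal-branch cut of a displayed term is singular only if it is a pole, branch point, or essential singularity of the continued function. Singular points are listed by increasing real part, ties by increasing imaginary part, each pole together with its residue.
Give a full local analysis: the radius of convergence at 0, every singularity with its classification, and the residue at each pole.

Radius of convergence at 0: 1/2.
At -3/2: an algebraic (square-root) branch point.
At (-1/8) - ((1/56)*sqrt(4431))*i: a pole of order 1; residue -((64/13293)*sqrt(4431))*i.
At (-1/8) + ((1/56)*sqrt(4431))*i: a pole of order 1; residue ((64/13293)*sqrt(4431))*i.
At 1/2: an algebraic (square-root) branch point.

Denominator factor (z**2 + z/4 + 10/7): discriminant -633/112, complex-conjugate roots (-1/8) + ((1/56)*sqrt(4431))*i and (-1/8) - ((1/56)*sqrt(4431))*i; poles of order 1, moduli (1/7)*sqrt(70) and (1/7)*sqrt(70).
Branch term (-5/4)*sqrt(1 - z/(-3/2)): its argument vanishes at z = -3/2, a square-root branch point, modulus 3/2.
Branch term (3)*sqrt(1 - z/(1/2)): its argument vanishes at z = 1/2, a square-root branch point, modulus 1/2.
The radius of convergence is the smallest modulus among the singular points: 1/2.
The branch terms are analytic at (-1/8) - ((1/56)*sqrt(4431))*i and contribute nothing to the residue; only the rational part matters.
The factor z**2 + z/4 + 10/7 splits as (z - a)(z - a') with a = (-1/8) - ((1/56)*sqrt(4431))*i, a' = (-1/8) + ((1/56)*sqrt(4431))*i. At the order-1 pole a set g(z) = (z - a)*(rational part) = [-16/21] / (z - a').
Simple pole: residue = g(a) at a = (-1/8) - ((1/56)*sqrt(4431))*i, which is -((64/13293)*sqrt(4431))*i.
The branch terms are analytic at (-1/8) + ((1/56)*sqrt(4431))*i and contribute nothing to the residue; only the rational part matters.
The factor z**2 + z/4 + 10/7 splits as (z - a)(z - a') with a = (-1/8) + ((1/56)*sqrt(4431))*i, a' = (-1/8) - ((1/56)*sqrt(4431))*i. At the order-1 pole a set g(z) = (z - a)*(rational part) = [-16/21] / (z - a').
Simple pole: residue = g(a) at a = (-1/8) + ((1/56)*sqrt(4431))*i, which is ((64/13293)*sqrt(4431))*i.
List the singular points by increasing real part (a conjugate pair: the negative imaginary part first).
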